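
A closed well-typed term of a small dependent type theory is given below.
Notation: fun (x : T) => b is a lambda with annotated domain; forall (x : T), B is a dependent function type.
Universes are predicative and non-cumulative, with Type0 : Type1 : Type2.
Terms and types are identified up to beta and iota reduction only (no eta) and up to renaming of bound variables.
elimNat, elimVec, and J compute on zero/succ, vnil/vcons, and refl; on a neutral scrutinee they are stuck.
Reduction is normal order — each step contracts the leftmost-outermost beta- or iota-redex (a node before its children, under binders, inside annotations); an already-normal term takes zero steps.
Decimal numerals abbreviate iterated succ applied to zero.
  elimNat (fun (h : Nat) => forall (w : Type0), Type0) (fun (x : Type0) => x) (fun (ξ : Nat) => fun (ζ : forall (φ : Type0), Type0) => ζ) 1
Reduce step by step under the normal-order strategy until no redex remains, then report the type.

normal-order reduction:
  elimNat (fun (h : Nat) => forall (w : Type0), Type0) (fun (x : Type0) => x) (fun (ξ : Nat) => fun (ζ : forall (φ : Type0), Type0) => ζ) 1
  ~> (fun (h : Nat) => fun (w : forall (x : Type0), Type0) => w) 0 (elimNat (fun (ξ : Nat) => forall (ζ : Type0), Type0) (fun (φ : Type0) => φ) (fun (l : Nat) => fun (σ : forall (r : Type0), Type0) => σ) 0)
  ~> (fun (h : forall (w : Type0), Type0) => h) (elimNat (fun (x : Nat) => forall (ξ : Type0), Type0) (fun (ζ : Type0) => ζ) (fun (φ : Nat) => fun (l : forall (σ : Type0), Type0) => l) 0)
  ~> elimNat (fun (h : Nat) => forall (w : Type0), Type0) (fun (x : Type0) => x) (fun (ξ : Nat) => fun (ζ : forall (φ : Type0), Type0) => ζ) 0
  ~> fun (h : Type0) => h
type:
  forall (h : Type0), Type0


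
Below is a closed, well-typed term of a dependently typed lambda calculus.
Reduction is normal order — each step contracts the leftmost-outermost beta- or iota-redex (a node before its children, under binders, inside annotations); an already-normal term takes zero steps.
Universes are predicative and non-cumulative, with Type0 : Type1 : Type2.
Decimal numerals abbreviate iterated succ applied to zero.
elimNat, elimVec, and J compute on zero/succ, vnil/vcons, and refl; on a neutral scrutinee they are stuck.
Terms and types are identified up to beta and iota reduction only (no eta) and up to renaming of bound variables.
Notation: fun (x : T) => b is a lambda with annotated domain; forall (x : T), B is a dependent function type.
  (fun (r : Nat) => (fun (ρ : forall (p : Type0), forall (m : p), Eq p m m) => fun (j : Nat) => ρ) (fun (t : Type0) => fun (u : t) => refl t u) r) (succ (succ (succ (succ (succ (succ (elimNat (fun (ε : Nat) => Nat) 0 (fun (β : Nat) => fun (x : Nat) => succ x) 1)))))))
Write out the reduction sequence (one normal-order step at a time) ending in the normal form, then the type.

normal-order reduction sequence:
  (fun (r : Nat) => (fun (ρ : forall (p : Type0), forall (m : p), Eq p m m) => fun (j : Nat) => ρ) (fun (t : Type0) => fun (u : t) => refl t u) r) (succ (succ (succ (succ (succ (succ (elimNat (fun (ε : Nat) => Nat) 0 (fun (β : Nat) => fun (x : Nat) => succ x) 1)))))))
  ~> (fun (r : forall (ρ : Type0), forall (p : ρ), Eq ρ p p) => fun (m : Nat) => r) (fun (j : Type0) => fun (t : j) => refl j t) (succ (succ (succ (succ (succ (succ (elimNat (fun (u : Nat) => Nat) 0 (fun (ε : Nat) => fun (β : Nat) => succ β) 1)))))))
  ~> (fun (r : Nat) => fun (ρ : Type0) => fun (p : ρ) => refl ρ p) (succ (succ (succ (succ (succ (succ (elimNat (fun (m : Nat) => Nat) 0 (fun (j : Nat) => fun (t : Nat) => succ t) 1)))))))
  ~> fun (r : Type0) => fun (ρ : r) => refl r ρ
the term's type:
  forall (r : Type0), forall (ρ : r), Eq r ρ ρ


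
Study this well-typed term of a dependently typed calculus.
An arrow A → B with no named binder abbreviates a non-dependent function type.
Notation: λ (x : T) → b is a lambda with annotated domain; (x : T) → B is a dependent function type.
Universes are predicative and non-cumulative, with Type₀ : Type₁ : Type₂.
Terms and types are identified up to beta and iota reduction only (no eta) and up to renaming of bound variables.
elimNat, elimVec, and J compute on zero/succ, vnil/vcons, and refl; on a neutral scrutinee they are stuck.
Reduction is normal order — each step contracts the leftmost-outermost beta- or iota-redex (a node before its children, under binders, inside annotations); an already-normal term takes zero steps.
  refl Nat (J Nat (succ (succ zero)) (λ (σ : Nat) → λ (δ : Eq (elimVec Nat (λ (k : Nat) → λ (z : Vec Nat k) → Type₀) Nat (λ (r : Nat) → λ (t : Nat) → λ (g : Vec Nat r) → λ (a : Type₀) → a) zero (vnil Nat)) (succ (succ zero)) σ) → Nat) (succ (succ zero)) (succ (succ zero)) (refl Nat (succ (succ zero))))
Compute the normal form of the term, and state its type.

normal form:
  refl Nat (succ (succ zero))
the term's type:
  Eq Nat (succ (succ zero)) (succ (succ zero))
observation: 1 normal-order step normalize the term, beginning with a J iota-redex.


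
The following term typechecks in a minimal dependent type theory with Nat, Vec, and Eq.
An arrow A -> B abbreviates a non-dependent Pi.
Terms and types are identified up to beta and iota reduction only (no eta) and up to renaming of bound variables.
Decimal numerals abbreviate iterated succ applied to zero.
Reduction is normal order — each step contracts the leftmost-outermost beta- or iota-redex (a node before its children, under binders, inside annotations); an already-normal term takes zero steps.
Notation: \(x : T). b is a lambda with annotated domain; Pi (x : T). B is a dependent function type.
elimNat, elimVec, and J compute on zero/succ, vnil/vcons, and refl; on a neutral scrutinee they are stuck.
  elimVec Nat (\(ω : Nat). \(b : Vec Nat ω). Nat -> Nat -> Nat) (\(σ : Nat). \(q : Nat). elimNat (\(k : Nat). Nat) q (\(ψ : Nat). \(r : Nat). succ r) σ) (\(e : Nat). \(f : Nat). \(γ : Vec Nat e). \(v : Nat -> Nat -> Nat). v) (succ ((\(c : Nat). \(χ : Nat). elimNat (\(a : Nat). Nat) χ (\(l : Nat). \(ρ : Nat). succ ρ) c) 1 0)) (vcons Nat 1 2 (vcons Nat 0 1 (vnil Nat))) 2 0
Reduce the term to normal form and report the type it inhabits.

normal form:
  2
inferred type:
  Nat
observation: the term reaches its normal form after 20 normal-order steps.


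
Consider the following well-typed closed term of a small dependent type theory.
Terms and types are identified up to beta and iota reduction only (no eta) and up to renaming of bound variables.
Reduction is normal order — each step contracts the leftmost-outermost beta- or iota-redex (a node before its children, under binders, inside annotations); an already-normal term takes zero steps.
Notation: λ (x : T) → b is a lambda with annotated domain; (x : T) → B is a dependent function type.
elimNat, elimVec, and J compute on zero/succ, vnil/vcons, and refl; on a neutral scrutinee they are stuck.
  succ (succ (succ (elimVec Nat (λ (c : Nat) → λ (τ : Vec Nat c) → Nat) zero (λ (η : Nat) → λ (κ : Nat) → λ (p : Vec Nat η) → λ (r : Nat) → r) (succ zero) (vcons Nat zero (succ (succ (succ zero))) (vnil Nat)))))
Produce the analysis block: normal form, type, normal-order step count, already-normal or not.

normal form:
  succ (succ (succ zero))
inferred type:
  Nat
normal-order step count: 6
already normal: no
first contracted redex: an elimVec iota-redex


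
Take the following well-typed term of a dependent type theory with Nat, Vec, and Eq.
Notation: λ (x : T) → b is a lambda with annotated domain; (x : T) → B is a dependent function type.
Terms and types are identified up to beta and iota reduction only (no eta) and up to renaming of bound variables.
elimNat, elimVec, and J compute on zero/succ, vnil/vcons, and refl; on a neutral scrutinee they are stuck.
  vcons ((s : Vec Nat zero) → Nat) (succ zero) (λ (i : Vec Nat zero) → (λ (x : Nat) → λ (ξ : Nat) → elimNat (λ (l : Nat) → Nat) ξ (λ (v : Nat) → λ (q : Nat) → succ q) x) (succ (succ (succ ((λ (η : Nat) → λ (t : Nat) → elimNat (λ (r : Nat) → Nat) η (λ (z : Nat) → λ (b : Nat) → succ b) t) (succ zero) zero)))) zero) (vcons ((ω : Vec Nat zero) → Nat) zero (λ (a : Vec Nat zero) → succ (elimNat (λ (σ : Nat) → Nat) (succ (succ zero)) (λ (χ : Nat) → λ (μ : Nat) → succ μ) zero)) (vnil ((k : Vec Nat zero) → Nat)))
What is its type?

type:
  Vec ((s : Vec Nat zero) → Nat) (succ (succ zero))


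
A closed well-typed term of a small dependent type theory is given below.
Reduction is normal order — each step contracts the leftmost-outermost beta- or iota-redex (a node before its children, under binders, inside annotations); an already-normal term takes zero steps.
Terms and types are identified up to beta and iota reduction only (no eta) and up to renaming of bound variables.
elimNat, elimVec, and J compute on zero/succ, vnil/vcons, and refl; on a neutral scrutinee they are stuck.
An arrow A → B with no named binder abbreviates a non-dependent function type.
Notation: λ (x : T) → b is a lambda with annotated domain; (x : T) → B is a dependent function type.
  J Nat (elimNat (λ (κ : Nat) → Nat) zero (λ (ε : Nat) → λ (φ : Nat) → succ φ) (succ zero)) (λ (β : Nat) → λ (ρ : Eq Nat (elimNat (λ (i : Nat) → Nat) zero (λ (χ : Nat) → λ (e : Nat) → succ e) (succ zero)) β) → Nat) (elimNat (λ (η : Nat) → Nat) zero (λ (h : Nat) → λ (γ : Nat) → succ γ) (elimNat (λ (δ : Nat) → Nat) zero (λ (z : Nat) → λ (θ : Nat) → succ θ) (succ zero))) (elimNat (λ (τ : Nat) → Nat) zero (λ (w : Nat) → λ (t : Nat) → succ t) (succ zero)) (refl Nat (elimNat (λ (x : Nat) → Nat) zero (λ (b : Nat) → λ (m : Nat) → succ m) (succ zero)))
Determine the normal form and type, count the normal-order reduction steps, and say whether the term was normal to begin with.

resulting normal form:
  succ zero
inferred type:
  Nat
steps to reach normal form (normal order): 9
term was already normal: no
first contracted redex: a J iota-redex


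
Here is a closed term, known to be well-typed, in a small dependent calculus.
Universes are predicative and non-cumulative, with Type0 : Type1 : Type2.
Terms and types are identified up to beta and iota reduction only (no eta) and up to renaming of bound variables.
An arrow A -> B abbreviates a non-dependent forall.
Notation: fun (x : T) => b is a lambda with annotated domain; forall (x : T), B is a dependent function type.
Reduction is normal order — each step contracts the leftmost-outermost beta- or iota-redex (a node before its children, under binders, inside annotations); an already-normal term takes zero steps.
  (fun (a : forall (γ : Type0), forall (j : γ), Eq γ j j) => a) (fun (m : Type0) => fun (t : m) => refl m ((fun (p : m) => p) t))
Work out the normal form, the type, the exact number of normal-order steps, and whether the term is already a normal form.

reduced normal form:
  fun (a : Type0) => fun (γ : a) => refl a γ
the term's type:
  forall (a : Type0), forall (γ : a), Eq a γ γ
steps to reach normal form (normal order): 2
already normal: no
first redex: a beta-redex


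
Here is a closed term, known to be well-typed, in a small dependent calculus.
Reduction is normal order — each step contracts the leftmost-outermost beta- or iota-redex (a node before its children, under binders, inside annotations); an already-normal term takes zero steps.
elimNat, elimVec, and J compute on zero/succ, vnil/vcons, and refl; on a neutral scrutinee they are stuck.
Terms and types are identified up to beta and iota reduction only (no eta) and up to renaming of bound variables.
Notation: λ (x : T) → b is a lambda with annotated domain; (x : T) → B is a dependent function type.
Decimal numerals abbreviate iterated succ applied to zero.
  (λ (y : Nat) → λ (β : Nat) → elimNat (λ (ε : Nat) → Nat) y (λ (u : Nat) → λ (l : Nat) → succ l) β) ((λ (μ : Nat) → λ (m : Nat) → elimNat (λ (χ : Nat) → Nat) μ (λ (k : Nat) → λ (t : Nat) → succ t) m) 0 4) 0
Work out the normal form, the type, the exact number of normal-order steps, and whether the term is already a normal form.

reduced normal form:
  4
inferred type:
  Nat
normal-order step count: 18
started in normal form: no
first redex: a beta-redex


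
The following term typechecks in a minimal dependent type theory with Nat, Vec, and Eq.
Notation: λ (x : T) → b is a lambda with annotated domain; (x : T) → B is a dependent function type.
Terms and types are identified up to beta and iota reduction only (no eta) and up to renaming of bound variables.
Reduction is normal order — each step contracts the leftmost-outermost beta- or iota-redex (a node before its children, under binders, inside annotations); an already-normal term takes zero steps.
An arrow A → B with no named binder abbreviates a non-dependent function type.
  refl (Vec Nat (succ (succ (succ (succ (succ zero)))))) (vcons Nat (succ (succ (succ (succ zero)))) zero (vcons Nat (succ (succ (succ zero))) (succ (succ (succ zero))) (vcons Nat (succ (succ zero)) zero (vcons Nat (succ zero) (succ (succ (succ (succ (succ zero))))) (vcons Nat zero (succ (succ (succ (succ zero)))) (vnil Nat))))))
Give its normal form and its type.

normal form:
  refl (Vec Nat (succ (succ (succ (succ (succ zero)))))) (vcons Nat (succ (succ (succ (succ zero)))) zero (vcons Nat (succ (succ (succ zero))) (succ (succ (succ zero))) (vcons Nat (succ (succ zero)) zero (vcons Nat (succ zero) (succ (succ (succ (succ (succ zero))))) (vcons Nat zero (succ (succ (succ (succ zero)))) (vnil Nat))))))
the term's type:
  Eq (Vec Nat (succ (succ (succ (succ (succ zero)))))) (vcons Nat (succ (succ (succ (succ zero)))) zero (vcons Nat (succ (succ (succ zero))) (succ (succ (succ zero))) (vcons Nat (succ (succ zero)) zero (vcons Nat (succ zero) (succ (succ (succ (succ (succ zero))))) (vcons Nat zero (succ (succ (succ (succ zero)))) (vnil Nat)))))) (vcons Nat (succ (succ (succ (succ zero)))) zero (vcons Nat (succ (succ (succ zero))) (succ (succ (succ zero))) (vcons Nat (succ (succ zero)) zero (vcons Nat (succ zero) (succ (succ (succ (succ (succ zero))))) (vcons Nat zero (succ (succ (succ (succ zero)))) (vnil Nat))))))
observation: no redex remains anywhere in the term; it is its own normal form.


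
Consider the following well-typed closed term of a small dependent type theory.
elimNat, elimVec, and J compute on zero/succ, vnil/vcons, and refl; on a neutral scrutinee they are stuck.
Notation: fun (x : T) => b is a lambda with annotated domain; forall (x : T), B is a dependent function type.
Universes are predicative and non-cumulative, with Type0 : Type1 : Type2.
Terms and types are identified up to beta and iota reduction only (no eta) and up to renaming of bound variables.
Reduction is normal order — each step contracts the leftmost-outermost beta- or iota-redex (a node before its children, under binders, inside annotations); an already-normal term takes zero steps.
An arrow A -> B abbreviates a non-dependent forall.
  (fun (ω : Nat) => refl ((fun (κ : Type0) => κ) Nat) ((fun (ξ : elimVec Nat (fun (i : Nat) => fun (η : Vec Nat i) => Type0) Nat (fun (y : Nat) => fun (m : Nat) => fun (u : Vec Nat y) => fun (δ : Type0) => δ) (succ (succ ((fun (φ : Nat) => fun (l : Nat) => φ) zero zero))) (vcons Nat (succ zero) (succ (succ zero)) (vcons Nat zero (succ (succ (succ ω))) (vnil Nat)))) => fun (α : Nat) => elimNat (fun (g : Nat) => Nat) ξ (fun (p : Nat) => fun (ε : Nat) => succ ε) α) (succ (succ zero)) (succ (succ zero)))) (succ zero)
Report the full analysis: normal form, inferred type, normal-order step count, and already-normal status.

resulting normal form:
  refl Nat (succ (succ (succ (succ zero))))
the term's type:
  Eq Nat (succ (succ (succ (succ zero)))) (succ (succ (succ (succ zero))))
steps to reach normal form (normal order): 11
started in normal form: no
first redex: a beta-redex


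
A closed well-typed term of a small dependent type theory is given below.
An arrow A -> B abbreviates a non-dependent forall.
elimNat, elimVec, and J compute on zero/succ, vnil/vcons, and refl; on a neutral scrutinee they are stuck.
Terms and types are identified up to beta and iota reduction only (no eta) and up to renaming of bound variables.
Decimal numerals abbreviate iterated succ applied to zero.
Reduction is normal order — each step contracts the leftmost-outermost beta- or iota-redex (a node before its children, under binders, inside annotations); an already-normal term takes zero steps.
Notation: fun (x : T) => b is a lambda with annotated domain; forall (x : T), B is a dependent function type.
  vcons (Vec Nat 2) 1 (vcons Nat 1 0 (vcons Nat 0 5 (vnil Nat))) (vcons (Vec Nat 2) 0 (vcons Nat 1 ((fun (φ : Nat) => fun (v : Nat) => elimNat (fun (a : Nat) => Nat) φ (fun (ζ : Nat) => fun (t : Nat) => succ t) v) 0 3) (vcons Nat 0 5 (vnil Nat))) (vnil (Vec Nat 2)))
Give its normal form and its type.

resulting normal form:
  vcons (Vec Nat 2) 1 (vcons Nat 1 0 (vcons Nat 0 5 (vnil Nat))) (vcons (Vec Nat 2) 0 (vcons Nat 1 3 (vcons Nat 0 5 (vnil Nat))) (vnil (Vec Nat 2)))
inferred type:
  Vec (Vec Nat 2) 2
observation: normalization takes exactly 12 steps under the normal-order strategy.


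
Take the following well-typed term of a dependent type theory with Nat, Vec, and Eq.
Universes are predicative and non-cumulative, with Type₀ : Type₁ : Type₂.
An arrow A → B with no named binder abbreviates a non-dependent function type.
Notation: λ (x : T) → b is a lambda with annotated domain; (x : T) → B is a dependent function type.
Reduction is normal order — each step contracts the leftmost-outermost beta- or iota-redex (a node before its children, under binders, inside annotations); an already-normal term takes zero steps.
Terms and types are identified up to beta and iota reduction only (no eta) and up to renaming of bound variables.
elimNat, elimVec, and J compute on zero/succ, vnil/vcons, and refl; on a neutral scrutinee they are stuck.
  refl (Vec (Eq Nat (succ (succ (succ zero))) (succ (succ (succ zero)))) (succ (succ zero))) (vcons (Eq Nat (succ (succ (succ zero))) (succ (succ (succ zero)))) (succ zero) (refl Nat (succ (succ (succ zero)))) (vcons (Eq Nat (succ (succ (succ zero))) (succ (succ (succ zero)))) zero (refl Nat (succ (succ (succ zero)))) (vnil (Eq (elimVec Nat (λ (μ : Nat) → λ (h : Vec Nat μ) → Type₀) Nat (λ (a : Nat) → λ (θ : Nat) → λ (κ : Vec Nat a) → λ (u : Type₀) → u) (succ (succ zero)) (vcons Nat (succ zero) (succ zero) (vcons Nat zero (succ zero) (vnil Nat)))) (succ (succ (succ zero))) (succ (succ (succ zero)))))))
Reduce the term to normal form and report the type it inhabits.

resulting normal form:
  refl (Vec (Eq Nat (succ (succ (succ zero))) (succ (succ (succ zero)))) (succ (succ zero))) (vcons (Eq Nat (succ (succ (succ zero))) (succ (succ (succ zero)))) (succ zero) (refl Nat (succ (succ (succ zero)))) (vcons (Eq Nat (succ (succ (succ zero))) (succ (succ (succ zero)))) zero (refl Nat (succ (succ (succ zero)))) (vnil (Eq Nat (succ (succ (succ zero))) (succ (succ (succ zero)))))))
type:
  Eq (Vec (Eq Nat (succ (succ (succ zero))) (succ (succ (succ zero)))) (succ (succ zero))) (vcons (Eq Nat (succ (succ (succ zero))) (succ (succ (succ zero)))) (succ zero) (refl Nat (succ (succ (succ zero)))) (vcons (Eq Nat (succ (succ (succ zero))) (succ (succ (succ zero)))) zero (refl Nat (succ (succ (succ zero)))) (vnil (Eq Nat (succ (succ (succ zero))) (succ (succ (succ zero))))))) (vcons (Eq Nat (succ (succ (succ zero))) (succ (succ (succ zero)))) (succ zero) (refl Nat (succ (succ (succ zero)))) (vcons (Eq Nat (succ (succ (succ zero))) (succ (succ (succ zero)))) zero (refl Nat (succ (succ (succ zero)))) (vnil (Eq Nat (succ (succ (succ zero))) (succ (succ (succ zero)))))))
observation: the leftmost-outermost redex is an elimVec iota-redex, and normalization takes 11 steps.


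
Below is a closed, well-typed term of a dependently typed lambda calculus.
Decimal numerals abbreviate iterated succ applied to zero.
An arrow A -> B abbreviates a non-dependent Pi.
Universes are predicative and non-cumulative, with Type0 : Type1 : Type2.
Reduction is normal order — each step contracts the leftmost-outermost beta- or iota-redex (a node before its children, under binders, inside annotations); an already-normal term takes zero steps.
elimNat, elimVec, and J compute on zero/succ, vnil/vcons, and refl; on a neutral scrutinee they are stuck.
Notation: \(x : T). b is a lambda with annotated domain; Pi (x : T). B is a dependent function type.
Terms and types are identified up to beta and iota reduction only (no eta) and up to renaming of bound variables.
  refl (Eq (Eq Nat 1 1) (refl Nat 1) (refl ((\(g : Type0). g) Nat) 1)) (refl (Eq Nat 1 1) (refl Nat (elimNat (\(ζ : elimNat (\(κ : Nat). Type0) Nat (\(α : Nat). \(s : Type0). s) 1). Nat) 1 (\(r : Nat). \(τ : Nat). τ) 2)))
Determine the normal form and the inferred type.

reduced normal form:
  refl (Eq (Eq Nat 1 1) (refl Nat 1) (refl Nat 1)) (refl (Eq Nat 1 1) (refl Nat 1))
inferred type:
  Eq (Eq (Eq Nat 1 1) (refl Nat 1) (refl Nat 1)) (refl (Eq Nat 1 1) (refl Nat 1)) (refl (Eq Nat 1 1) (refl Nat 1))


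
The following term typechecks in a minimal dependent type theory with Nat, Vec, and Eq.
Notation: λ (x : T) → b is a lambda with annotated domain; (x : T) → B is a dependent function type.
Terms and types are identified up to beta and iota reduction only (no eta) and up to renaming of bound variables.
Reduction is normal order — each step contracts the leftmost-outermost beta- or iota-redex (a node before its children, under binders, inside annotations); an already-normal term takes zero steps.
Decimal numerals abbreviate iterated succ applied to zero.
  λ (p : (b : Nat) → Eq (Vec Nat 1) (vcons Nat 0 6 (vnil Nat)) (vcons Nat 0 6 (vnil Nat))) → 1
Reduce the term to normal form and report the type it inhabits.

normal form:
  λ (p : (b : Nat) → Eq (Vec Nat 1) (vcons Nat 0 6 (vnil Nat)) (vcons Nat 0 6 (vnil Nat))) → 1
type:
  (p : (b : Nat) → Eq (Vec Nat 1) (vcons Nat 0 6 (vnil Nat)) (vcons Nat 0 6 (vnil Nat))) → Nat


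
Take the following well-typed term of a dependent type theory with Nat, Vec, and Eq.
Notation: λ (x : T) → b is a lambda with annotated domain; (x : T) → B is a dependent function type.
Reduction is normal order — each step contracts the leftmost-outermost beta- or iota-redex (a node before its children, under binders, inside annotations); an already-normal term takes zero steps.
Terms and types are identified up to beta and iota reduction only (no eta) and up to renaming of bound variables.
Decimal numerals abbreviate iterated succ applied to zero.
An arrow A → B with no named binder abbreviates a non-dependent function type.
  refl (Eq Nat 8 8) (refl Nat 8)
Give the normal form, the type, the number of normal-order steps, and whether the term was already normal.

normal form:
  refl (Eq Nat 8 8) (refl Nat 8)
the term's type:
  Eq (Eq Nat 8 8) (refl Nat 8) (refl Nat 8)
normal-order step count: 0
already normal: yes


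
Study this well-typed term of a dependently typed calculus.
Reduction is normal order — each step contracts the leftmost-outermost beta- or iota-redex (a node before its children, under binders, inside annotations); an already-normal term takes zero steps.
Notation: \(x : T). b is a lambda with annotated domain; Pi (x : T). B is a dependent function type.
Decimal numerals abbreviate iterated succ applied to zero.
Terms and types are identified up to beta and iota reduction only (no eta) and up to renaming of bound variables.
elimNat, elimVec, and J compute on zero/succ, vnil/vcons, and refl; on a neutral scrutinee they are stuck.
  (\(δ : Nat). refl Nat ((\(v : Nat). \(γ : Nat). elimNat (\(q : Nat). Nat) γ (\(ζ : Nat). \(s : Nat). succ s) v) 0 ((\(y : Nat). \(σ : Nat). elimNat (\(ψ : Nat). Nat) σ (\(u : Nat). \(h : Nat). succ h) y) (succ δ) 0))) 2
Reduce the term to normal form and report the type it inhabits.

normal form:
  refl Nat 3
inferred type:
  Eq Nat 3 3


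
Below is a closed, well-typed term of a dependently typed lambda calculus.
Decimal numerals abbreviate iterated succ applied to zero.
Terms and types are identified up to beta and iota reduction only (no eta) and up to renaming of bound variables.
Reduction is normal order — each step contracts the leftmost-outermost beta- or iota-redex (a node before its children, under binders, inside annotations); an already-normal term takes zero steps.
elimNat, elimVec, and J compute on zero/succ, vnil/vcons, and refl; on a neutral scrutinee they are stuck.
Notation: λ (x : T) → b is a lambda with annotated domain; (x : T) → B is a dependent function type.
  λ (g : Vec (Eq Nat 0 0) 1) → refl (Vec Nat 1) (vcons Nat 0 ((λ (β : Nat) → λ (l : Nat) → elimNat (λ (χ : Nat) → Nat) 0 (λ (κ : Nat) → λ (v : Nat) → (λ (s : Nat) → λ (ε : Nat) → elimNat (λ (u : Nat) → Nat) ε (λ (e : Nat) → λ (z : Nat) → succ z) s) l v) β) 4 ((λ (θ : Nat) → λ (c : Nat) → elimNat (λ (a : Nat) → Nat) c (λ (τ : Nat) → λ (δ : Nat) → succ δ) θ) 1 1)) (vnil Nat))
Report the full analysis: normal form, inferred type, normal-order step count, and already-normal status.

normal form:
  λ (g : Vec (Eq Nat 0 0) 1) → refl (Vec Nat 1) (vcons Nat 0 8 (vnil Nat))
type:
  (g : Vec (Eq Nat 0 0) 1) → Eq (Vec Nat 1) (vcons Nat 0 8 (vnil Nat)) (vcons Nat 0 8 (vnil Nat))
reduction steps (normal order): 75
already normal: no
first redex: a beta-redex


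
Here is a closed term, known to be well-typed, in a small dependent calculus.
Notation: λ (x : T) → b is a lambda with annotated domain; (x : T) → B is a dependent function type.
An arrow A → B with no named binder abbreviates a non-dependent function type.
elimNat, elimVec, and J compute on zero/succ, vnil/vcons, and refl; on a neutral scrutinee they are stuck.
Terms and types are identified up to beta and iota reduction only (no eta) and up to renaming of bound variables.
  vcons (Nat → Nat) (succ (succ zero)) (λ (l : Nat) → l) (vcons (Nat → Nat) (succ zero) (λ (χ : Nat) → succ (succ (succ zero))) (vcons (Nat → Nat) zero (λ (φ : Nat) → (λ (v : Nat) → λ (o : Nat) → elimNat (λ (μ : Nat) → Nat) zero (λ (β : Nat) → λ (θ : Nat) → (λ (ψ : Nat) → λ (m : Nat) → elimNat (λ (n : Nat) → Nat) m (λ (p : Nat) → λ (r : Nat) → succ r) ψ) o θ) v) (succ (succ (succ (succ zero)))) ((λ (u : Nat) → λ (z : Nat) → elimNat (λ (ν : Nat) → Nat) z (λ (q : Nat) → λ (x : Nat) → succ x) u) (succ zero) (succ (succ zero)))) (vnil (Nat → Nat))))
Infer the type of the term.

type:
  Vec (Nat → Nat) (succ (succ (succ zero)))


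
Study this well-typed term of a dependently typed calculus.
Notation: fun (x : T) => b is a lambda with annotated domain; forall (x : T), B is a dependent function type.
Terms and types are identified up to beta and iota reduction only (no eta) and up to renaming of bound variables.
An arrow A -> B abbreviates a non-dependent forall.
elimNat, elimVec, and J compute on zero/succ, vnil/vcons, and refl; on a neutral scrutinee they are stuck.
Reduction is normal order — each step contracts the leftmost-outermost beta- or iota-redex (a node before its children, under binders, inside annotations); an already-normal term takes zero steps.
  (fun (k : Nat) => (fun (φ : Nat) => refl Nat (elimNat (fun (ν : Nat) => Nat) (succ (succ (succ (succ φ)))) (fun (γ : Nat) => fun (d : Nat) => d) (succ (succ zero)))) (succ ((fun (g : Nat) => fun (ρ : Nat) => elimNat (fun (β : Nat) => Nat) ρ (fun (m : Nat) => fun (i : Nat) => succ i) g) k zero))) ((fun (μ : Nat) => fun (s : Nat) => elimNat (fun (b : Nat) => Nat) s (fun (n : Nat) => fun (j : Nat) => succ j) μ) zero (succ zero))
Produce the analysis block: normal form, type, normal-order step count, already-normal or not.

normal form:
  refl Nat (succ (succ (succ (succ (succ (succ zero))))))
the term's type:
  Eq Nat (succ (succ (succ (succ (succ (succ zero)))))) (succ (succ (succ (succ (succ (succ zero))))))
steps to reach normal form (normal order): 18
term was already normal: no
first contracted redex: a beta-redex


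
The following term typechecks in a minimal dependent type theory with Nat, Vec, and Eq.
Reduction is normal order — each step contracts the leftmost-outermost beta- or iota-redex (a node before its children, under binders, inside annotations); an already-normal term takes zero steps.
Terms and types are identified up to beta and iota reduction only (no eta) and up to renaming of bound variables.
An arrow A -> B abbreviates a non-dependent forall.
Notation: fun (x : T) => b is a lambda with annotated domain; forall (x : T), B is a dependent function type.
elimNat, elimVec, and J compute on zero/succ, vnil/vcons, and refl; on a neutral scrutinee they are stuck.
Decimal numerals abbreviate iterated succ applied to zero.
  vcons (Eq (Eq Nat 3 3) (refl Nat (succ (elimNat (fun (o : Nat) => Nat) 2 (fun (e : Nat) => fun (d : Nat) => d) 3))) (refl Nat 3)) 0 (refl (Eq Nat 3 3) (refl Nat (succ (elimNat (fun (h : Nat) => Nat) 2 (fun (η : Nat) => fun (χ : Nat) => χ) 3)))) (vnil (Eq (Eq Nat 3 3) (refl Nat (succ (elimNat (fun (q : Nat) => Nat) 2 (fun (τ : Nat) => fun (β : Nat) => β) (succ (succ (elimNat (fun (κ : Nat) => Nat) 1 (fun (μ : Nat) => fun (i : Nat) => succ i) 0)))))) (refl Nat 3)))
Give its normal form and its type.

normal form:
  vcons (Eq (Eq Nat 3 3) (refl Nat 3) (refl Nat 3)) 0 (refl (Eq Nat 3 3) (refl Nat 3)) (vnil (Eq (Eq Nat 3 3) (refl Nat 3) (refl Nat 3)))
inferred type:
  Vec (Eq (Eq Nat 3 3) (refl Nat 3) (refl Nat 3)) 1


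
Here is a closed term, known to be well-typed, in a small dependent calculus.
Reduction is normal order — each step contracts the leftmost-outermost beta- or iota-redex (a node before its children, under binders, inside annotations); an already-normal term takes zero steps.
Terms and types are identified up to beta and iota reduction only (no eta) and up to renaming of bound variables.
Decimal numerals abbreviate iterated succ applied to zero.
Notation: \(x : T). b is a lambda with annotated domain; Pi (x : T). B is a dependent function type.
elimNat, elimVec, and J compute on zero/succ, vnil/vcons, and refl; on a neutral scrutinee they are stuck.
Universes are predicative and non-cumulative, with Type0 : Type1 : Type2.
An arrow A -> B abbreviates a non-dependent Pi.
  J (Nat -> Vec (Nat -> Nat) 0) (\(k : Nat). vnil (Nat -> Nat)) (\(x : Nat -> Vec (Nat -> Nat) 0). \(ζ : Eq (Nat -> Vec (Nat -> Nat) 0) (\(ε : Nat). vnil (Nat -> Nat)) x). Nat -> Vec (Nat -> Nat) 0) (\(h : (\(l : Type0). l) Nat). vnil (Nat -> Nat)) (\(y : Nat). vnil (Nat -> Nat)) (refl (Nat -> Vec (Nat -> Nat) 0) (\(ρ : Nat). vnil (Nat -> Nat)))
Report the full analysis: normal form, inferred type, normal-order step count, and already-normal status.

normal form:
  \(k : Nat). vnil (Nat -> Nat)
type:
  Nat -> Vec (Nat -> Nat) 0
steps to reach normal form (normal order): 2
already normal: no
first redex: a J iota-redex


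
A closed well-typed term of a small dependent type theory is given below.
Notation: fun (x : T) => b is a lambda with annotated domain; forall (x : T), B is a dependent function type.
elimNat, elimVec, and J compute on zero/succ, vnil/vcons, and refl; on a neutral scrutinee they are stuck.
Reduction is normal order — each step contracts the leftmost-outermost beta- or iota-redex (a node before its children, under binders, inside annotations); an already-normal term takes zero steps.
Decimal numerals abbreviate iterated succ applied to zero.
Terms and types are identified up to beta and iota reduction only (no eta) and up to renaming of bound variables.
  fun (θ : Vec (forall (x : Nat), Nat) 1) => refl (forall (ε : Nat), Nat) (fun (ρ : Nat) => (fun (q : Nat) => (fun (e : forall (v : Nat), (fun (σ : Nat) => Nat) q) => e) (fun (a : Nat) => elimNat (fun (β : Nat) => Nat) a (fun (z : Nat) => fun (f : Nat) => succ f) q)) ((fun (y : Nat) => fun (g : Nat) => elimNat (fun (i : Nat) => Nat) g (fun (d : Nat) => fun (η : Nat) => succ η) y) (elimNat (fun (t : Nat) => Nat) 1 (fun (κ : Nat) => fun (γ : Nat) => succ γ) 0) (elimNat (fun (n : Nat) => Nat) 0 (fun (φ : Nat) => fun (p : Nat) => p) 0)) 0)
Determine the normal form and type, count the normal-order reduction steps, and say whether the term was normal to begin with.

resulting normal form:
  fun (θ : Vec (forall (x : Nat), Nat) 1) => refl (forall (ε : Nat), Nat) (fun (ρ : Nat) => 1)
the term's type:
  forall (θ : Vec (forall (x : Nat), Nat) 1), Eq (forall (ε : Nat), Nat) (fun (ρ : Nat) => 1) (fun (q : Nat) => 1)
steps to reach normal form (normal order): 15
already normal: no
first contracted redex: a beta-redex


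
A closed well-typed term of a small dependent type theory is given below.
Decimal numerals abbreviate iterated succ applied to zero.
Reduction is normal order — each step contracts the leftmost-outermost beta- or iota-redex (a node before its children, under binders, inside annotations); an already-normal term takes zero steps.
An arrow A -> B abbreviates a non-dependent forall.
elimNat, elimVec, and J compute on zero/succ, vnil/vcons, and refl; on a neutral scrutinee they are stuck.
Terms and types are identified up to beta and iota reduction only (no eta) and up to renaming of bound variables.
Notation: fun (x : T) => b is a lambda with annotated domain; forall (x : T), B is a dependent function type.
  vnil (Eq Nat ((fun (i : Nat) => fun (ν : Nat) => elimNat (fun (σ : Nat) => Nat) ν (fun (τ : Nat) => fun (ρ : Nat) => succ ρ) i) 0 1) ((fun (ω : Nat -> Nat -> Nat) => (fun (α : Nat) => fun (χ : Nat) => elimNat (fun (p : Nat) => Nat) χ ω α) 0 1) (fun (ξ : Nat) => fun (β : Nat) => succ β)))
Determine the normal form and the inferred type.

normal form:
  vnil (Eq Nat 1 1)
inferred type:
  Vec (Eq Nat 1 1) 0
observation: reduction starts at a beta-redex, and 7 normal-order steps reach the normal form.


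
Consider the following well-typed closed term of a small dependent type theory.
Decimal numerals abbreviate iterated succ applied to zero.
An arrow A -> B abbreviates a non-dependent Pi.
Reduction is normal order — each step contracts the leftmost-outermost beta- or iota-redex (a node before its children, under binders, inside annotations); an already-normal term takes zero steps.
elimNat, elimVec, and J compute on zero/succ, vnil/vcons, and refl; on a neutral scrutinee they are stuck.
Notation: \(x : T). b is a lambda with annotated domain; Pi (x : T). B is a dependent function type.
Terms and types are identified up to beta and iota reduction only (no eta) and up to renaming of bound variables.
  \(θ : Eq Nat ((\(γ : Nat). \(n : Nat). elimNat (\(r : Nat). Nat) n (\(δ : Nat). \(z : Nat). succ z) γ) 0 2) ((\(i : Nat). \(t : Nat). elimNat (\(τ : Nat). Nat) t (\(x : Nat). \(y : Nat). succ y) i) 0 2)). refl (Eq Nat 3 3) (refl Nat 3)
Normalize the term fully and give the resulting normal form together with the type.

normal form:
  \(θ : Eq Nat 2 2). refl (Eq Nat 3 3) (refl Nat 3)
type:
  Eq Nat 2 2 -> Eq (Eq Nat 3 3) (refl Nat 3) (refl Nat 3)


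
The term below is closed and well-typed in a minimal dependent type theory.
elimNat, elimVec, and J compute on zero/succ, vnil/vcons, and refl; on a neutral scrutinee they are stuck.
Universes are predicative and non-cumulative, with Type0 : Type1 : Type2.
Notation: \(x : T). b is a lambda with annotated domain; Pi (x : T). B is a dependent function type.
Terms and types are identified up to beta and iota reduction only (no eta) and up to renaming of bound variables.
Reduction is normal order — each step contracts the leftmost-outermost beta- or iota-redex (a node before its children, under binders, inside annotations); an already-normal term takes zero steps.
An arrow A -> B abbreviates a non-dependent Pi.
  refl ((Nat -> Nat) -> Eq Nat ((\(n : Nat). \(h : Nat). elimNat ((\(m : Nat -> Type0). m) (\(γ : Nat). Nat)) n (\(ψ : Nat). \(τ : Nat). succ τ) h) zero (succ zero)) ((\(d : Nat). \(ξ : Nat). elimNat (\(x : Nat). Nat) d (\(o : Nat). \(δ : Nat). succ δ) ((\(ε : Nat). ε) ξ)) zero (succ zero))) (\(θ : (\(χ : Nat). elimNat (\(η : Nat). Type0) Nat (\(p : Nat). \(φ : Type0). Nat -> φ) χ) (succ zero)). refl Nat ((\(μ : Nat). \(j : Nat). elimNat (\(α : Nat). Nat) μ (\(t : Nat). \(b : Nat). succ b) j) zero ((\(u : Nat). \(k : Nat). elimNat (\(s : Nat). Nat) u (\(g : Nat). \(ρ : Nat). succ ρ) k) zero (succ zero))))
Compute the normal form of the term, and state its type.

resulting normal form:
  refl ((Nat -> Nat) -> Eq Nat (succ zero) (succ zero)) (\(n : Nat -> Nat). refl Nat (succ zero))
the term's type:
  Eq ((Nat -> Nat) -> Eq Nat (succ zero) (succ zero)) (\(n : Nat -> Nat). refl Nat (succ zero)) (\(h : Nat -> Nat). refl Nat (succ zero))


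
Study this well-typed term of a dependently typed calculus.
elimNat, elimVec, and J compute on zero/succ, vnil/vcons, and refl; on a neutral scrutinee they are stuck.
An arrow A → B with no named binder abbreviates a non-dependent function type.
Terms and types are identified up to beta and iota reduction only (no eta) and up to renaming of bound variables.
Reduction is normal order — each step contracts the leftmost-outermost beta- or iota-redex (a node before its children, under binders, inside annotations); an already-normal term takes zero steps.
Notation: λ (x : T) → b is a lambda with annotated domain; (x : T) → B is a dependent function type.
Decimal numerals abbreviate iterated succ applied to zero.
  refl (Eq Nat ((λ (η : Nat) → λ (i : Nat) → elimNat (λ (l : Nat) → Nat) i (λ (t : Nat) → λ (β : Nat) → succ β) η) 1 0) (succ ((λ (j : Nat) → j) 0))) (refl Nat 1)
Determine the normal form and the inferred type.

reduced normal form:
  refl (Eq Nat 1 1) (refl Nat 1)
the term's type:
  Eq (Eq Nat 1 1) (refl Nat 1) (refl Nat 1)
observation: the term reaches its normal form after 7 normal-order steps.


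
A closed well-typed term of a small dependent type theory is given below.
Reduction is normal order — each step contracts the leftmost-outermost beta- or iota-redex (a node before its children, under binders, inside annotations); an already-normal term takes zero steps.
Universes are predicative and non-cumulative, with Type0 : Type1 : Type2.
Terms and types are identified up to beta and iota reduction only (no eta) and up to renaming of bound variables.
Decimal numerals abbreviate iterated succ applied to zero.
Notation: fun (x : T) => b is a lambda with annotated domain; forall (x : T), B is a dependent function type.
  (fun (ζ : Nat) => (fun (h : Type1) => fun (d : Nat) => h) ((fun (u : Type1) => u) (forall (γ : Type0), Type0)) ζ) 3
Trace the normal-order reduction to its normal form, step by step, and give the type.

normal-order reduction sequence:
  (fun (ζ : Nat) => (fun (h : Type1) => fun (d : Nat) => h) ((fun (u : Type1) => u) (forall (γ : Type0), Type0)) ζ) 3
  ~> (fun (ζ : Type1) => fun (h : Nat) => ζ) ((fun (d : Type1) => d) (forall (u : Type0), Type0)) 3
  ~> (fun (ζ : Nat) => (fun (h : Type1) => h) (forall (d : Type0), Type0)) 3
  ~> (fun (ζ : Type1) => ζ) (forall (h : Type0), Type0)
  ~> forall (ζ : Type0), Type0
type:
  Type1


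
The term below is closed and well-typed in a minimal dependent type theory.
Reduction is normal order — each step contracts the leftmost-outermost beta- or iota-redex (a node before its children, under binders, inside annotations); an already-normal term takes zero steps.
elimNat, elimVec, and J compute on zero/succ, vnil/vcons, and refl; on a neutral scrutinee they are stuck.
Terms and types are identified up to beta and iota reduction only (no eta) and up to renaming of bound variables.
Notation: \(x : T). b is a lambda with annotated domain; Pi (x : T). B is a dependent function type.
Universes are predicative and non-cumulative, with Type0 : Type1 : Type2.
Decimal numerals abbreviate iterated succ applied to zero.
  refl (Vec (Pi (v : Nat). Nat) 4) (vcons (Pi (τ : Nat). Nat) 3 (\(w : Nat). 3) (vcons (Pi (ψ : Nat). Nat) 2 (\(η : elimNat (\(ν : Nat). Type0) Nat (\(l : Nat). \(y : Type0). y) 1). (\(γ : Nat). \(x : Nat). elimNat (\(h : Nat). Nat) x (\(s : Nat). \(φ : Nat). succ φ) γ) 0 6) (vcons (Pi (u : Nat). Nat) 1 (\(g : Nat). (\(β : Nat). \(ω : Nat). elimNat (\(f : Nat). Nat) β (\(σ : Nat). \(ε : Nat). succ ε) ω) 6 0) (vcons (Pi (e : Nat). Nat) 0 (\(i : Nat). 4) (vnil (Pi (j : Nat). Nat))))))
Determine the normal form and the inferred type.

reduced normal form:
  refl (Vec (Pi (v : Nat). Nat) 4) (vcons (Pi (τ : Nat). Nat) 3 (\(w : Nat). 3) (vcons (Pi (ψ : Nat). Nat) 2 (\(η : Nat). 6) (vcons (Pi (ν : Nat). Nat) 1 (\(l : Nat). 6) (vcons (Pi (y : Nat). Nat) 0 (\(γ : Nat). 4) (vnil (Pi (x : Nat). Nat))))))
the term's type:
  Eq (Vec (Pi (v : Nat). Nat) 4) (vcons (Pi (τ : Nat). Nat) 3 (\(w : Nat). 3) (vcons (Pi (ψ : Nat). Nat) 2 (\(η : Nat). 6) (vcons (Pi (ν : Nat). Nat) 1 (\(l : Nat). 6) (vcons (Pi (y : Nat). Nat) 0 (\(γ : Nat). 4) (vnil (Pi (x : Nat). Nat)))))) (vcons (Pi (h : Nat). Nat) 3 (\(s : Nat). 3) (vcons (Pi (φ : Nat). Nat) 2 (\(u : Nat). 6) (vcons (Pi (g : Nat). Nat) 1 (\(β : Nat). 6) (vcons (Pi (ω : Nat). Nat) 0 (\(f : Nat). 4) (vnil (Pi (σ : Nat). Nat))))))
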